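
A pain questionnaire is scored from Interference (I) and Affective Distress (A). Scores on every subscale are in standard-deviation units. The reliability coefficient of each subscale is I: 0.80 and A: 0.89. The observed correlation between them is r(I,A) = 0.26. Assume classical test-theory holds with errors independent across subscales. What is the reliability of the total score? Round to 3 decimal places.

Var(I+A) = 2 + 2·[0.26] = 2 + 0.52 = 2.52.
With uncorrelated errors the cross-covariances are all true-score covariance, so they carry over unchanged; only the diagonal terms shrink to ρᵢσᵢ².
True-score variance = [0.80 + 0.89] + 0.52 = 1.69 + 0.52 = 2.21.
Reliability = 2.21 / 2.52 = 0.877.

0.877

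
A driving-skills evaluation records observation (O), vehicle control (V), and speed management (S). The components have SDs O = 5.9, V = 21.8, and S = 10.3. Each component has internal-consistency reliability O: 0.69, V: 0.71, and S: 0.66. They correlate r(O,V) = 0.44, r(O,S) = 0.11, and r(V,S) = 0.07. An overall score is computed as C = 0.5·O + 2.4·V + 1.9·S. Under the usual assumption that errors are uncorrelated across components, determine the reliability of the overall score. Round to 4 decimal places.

0.7291

Var(C) = 0.5²·5.9² + 2.4²·21.8² + 1.9²·10.3² + 2·[1.2·5.9·21.8·0.44 + 0.95·5.9·10.3·0.11 + 4.56·21.8·10.3·0.07] = 3129.07 + 291.87 = 3420.94.
With uncorrelated errors the cross-covariances are all true-score covariance, so they carry over unchanged; only the diagonal terms shrink to ρᵢσᵢ².
True-score variance = [0.5²·5.9²·0.69 + 2.4²·21.8²·0.71 + 1.9²·10.3²·0.66] + 291.87 = 2202.32 + 291.87 = 2494.19.
Reliability = 2494.19 / 3420.94 = 0.7291.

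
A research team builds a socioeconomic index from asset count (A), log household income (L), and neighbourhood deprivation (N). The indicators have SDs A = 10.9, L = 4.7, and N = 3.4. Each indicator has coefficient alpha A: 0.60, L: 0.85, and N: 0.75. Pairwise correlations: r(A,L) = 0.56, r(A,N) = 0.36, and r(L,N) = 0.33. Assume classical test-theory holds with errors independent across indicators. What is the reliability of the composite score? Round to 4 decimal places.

Var(A+L+N) = 10.9² + 4.7² + 3.4² + 2·[10.9·4.7·0.56 + 10.9·3.4·0.36 + 4.7·3.4·0.33] = 152.46 + 94.6076 = 247.068.
Because errors are independent across components, Cov(Tᵢ,Tⱼ) = Cov(Xᵢ,Xⱼ); the off-diagonal part of the true-score variance is the same as above.
True-score variance = [10.9²·0.60 + 4.7²·0.85 + 3.4²·0.75] + 94.6076 = 98.7325 + 94.6076 = 193.34.
Reliability = 193.34 / 247.068 = 0.7825.

0.7825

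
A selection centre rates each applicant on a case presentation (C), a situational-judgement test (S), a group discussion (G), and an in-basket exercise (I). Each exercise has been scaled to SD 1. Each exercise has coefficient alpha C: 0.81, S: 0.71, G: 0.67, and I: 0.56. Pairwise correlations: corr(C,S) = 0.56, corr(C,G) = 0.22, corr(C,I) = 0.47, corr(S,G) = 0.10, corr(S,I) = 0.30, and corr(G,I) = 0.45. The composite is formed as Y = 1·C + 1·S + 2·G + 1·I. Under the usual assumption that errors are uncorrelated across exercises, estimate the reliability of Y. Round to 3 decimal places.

0.824

Var(Y) = 1 + 1 + 2² + 1 + 2·[0.56 + 2·0.22 + 0.47 + 2·0.10 + 0.30 + 2·0.45] = 7 + 5.74 = 12.74.
With uncorrelated errors the cross-covariances are all true-score covariance, so they carry over unchanged; only the diagonal terms shrink to ρᵢσᵢ².
True-score variance = [0.81 + 0.71 + 2²·0.67 + 0.56] + 5.74 = 4.76 + 5.74 = 10.5.
Reliability = 10.5 / 12.74 = 0.824.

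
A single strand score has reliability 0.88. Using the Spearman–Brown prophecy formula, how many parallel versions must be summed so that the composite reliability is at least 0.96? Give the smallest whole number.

k ≥ ρ*(1−ρ₁)/(ρ₁(1−ρ*)) = 0.96·0.12 / (0.88·0.04) = 3.273.
Smallest integer k = 4.

4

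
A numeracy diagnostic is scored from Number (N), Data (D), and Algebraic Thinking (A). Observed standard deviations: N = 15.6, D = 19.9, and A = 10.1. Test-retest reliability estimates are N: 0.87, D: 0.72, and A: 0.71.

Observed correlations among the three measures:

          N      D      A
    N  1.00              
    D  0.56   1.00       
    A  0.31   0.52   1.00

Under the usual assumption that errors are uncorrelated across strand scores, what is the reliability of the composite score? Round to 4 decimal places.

0.8767

Var(N+D+A) = 15.6² + 19.9² + 10.1² + 2·[15.6·19.9·0.56 + 15.6·10.1·0.31 + 19.9·10.1·0.52] = 741.38 + 654.41 = 1395.79.
Because errors are independent across components, Cov(Tᵢ,Tⱼ) = Cov(Xᵢ,Xⱼ); the off-diagonal part of the true-score variance is the same as above.
True-score variance = [15.6²·0.87 + 19.9²·0.72 + 10.1²·0.71] + 654.41 = 569.277 + 654.41 = 1223.69.
Reliability = 1223.69 / 1395.79 = 0.8767.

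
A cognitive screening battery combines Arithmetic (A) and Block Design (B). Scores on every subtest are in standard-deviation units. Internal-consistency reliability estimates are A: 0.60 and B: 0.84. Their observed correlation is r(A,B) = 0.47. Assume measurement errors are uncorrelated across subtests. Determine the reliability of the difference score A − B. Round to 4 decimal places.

0.4717

Var(A−B) = 1 + 1 − 2·0.47 = 2 − 0.94 = 1.06.
With uncorrelated errors the cross-covariances are all true-score covariance, so they carry over unchanged; only the diagonal terms shrink to ρᵢσᵢ².
True-score variance = [0.60 + 0.84] − 0.94 = 1.44 − 0.94 = 0.5.
Reliability = 0.5 / 1.06 = 0.4717.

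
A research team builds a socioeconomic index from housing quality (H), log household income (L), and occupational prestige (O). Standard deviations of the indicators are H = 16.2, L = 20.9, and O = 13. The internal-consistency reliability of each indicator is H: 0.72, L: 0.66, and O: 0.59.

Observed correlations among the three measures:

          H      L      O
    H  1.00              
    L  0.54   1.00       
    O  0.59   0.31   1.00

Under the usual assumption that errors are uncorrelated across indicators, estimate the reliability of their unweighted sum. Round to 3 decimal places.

Var(H+L+O) = 16.2² + 20.9² + 13² + 2·[16.2·20.9·0.54 + 16.2·13·0.59 + 20.9·13·0.31] = 868.25 + 782.628 = 1650.88.
Under uncorrelated errors the observed covariances equal the true-score covariances, so only the own-variance terms attenuate.
True-score variance = [16.2²·0.72 + 20.9²·0.66 + 13²·0.59] + 782.628 = 576.961 + 782.628 = 1359.59.
Reliability = 1359.59 / 1650.88 = 0.824.

0.824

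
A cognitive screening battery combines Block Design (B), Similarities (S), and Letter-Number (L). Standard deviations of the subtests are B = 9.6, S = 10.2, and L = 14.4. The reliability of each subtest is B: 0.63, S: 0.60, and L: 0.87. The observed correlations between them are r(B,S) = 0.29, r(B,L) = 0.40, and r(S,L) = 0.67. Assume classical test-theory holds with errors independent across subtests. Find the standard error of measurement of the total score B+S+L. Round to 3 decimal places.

Var(total) = 403.56 + 364.205 = 767.765.
True-score variance = 300.888 + 364.205 = 665.093, so reliability = 0.8663.
Error variance = 767.765 − 665.093 = 102.672; SEM = √102.672 = 10.133.

10.133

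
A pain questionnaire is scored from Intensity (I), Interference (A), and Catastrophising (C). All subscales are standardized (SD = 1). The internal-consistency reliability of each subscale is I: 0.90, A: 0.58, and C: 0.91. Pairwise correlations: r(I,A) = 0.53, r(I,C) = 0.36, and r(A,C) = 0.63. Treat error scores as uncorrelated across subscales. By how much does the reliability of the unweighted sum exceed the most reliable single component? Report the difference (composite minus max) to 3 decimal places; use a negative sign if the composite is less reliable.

-0.011

Var(sum) = 3 + 3.04 = 6.04; true-score variance = 2.39 + 3.04 = 5.43; composite reliability = 0.8990.
Max component reliability = 0.9100.
Difference = 0.8990 − 0.9100 = -0.011.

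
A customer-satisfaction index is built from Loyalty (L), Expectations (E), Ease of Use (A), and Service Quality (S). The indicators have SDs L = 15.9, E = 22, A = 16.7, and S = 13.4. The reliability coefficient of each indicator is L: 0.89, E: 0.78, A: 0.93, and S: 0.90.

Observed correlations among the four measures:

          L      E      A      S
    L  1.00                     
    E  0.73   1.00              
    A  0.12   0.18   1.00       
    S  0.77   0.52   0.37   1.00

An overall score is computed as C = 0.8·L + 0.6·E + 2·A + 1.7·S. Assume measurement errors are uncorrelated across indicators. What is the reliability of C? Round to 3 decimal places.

Var(C) = 0.8²·15.9² + 0.6²·22² + 2²·16.7² + 1.7²·13.4² + 2·[0.48·15.9·22·0.73 + 1.6·15.9·16.7·0.12 + 1.36·15.9·13.4·0.77 + 1.2·22·16.7·0.18 + 1.02·22·13.4·0.52 + 3.4·16.7·13.4·0.37] = 1970.53 + 1827.81 = 3798.33.
With uncorrelated errors the cross-covariances are all true-score covariance, so they carry over unchanged; only the diagonal terms shrink to ρᵢσᵢ².
True-score variance = [0.8²·15.9²·0.89 + 0.6²·22²·0.78 + 2²·16.7²·0.93 + 1.7²·13.4²·0.90] + 1827.81 = 1784.41 + 1827.81 = 3612.22.
Reliability = 3612.22 / 3798.33 = 0.951.

0.951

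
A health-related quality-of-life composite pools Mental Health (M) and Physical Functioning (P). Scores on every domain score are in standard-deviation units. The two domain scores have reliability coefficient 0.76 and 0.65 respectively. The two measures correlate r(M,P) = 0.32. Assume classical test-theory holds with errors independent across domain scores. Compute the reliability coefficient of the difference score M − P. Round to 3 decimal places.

Var(M−P) = 1 + 1 − 2·0.32 = 2 − 0.64 = 1.36.
With uncorrelated errors the cross-covariances are all true-score covariance, so they carry over unchanged; only the diagonal terms shrink to ρᵢσᵢ².
True-score variance = [0.76 + 0.65] − 0.64 = 1.41 − 0.64 = 0.77.
Reliability = 0.77 / 1.36 = 0.566.

0.566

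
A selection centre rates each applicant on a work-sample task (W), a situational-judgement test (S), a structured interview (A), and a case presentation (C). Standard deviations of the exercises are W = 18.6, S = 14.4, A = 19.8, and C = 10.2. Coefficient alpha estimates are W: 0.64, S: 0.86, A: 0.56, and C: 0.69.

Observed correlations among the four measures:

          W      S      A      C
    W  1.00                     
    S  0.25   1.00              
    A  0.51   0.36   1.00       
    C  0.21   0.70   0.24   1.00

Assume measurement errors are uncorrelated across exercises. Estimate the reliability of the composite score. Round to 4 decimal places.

0.8331

Var(W+S+A+C) = 18.6² + 14.4² + 19.8² + 10.2² + 2·[18.6·14.4·0.25 + 18.6·19.8·0.51 + 18.6·10.2·0.21 + 14.4·19.8·0.36 + 14.4·10.2·0.70 + 19.8·10.2·0.24] = 1049.4 + 1097.11 = 2146.51.
With uncorrelated errors the cross-covariances are all true-score covariance, so they carry over unchanged; only the diagonal terms shrink to ρᵢσᵢ².
True-score variance = [18.6²·0.64 + 14.4²·0.86 + 19.8²·0.56 + 10.2²·0.69] + 1097.11 = 691.074 + 1097.11 = 1788.18.
Reliability = 1788.18 / 2146.51 = 0.8331.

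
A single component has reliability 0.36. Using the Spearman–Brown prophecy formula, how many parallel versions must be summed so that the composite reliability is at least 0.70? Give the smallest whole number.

5

k ≥ ρ*(1−ρ₁)/(ρ₁(1−ρ*)) = 0.70·0.64 / (0.36·0.30) = 4.148.
Smallest integer k = 5.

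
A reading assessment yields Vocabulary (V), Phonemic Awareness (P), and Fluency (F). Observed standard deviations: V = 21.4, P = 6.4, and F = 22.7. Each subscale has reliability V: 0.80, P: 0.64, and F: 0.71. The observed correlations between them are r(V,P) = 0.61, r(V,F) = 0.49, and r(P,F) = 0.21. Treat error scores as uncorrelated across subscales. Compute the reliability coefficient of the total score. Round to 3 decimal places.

0.851

Var(V+P+F) = 21.4² + 6.4² + 22.7² + 2·[21.4·6.4·0.61 + 21.4·22.7·0.49 + 6.4·22.7·0.21] = 1014.21 + 704.173 = 1718.38.
Under uncorrelated errors the observed covariances equal the true-score covariances, so only the own-variance terms attenuate.
True-score variance = [21.4²·0.80 + 6.4²·0.64 + 22.7²·0.71] + 704.173 = 758.438 + 704.173 = 1462.61.
Reliability = 1462.61 / 1718.38 = 0.851.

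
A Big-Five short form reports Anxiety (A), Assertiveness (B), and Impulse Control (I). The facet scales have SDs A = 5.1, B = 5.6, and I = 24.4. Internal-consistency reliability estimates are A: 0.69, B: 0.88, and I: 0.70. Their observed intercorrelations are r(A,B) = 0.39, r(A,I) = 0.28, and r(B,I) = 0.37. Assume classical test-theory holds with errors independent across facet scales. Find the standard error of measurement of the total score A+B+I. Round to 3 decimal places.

13.800

Var(total) = 652.73 + 193.077 = 845.807.
True-score variance = 462.296 + 193.077 = 655.372, so reliability = 0.7748.
Error variance = 845.807 − 655.372 = 190.434; SEM = √190.434 = 13.800.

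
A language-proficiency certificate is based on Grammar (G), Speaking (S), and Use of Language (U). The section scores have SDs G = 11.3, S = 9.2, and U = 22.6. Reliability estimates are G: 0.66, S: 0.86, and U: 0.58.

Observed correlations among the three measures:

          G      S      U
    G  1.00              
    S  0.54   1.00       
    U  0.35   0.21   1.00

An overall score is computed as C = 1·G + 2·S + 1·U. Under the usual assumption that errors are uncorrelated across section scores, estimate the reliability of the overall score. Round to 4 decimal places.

0.8036

Var(C) = 11.3² + 2²·9.2² + 22.6² + 2·[2·11.3·9.2·0.54 + 11.3·22.6·0.35 + 2·9.2·22.6·0.21] = 977.01 + 577.972 = 1554.98.
With uncorrelated errors the cross-covariances are all true-score covariance, so they carry over unchanged; only the diagonal terms shrink to ρᵢσᵢ².
True-score variance = [11.3²·0.66 + 2²·9.2²·0.86 + 22.6²·0.58] + 577.972 = 671.678 + 577.972 = 1249.65.
Reliability = 1249.65 / 1554.98 = 0.8036.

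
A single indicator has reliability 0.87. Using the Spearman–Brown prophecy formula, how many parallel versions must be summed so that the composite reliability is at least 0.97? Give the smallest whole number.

5

k ≥ ρ*(1−ρ₁)/(ρ₁(1−ρ*)) = 0.97·0.13 / (0.87·0.03) = 4.831.
Smallest integer k = 5.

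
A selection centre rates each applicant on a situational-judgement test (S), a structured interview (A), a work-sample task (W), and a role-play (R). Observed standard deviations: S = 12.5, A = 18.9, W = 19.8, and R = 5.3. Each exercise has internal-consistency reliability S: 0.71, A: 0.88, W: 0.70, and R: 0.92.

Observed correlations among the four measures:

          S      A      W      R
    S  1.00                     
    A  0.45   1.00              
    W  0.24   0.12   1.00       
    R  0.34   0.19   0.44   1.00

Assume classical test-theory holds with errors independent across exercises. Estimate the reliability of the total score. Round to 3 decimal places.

0.864

Var(S+A+W+R) = 12.5² + 18.9² + 19.8² + 5.3² + 2·[12.5·18.9·0.45 + 12.5·19.8·0.24 + 12.5·5.3·0.34 + 18.9·19.8·0.12 + 18.9·5.3·0.19 + 19.8·5.3·0.44] = 933.59 + 596.7 = 1530.29.
Because errors are independent across components, Cov(Tᵢ,Tⱼ) = Cov(Xᵢ,Xⱼ); the off-diagonal part of the true-score variance is the same as above.
True-score variance = [12.5²·0.71 + 18.9²·0.88 + 19.8²·0.70 + 5.3²·0.92] + 596.7 = 725.553 + 596.7 = 1322.25.
Reliability = 1322.25 / 1530.29 = 0.864.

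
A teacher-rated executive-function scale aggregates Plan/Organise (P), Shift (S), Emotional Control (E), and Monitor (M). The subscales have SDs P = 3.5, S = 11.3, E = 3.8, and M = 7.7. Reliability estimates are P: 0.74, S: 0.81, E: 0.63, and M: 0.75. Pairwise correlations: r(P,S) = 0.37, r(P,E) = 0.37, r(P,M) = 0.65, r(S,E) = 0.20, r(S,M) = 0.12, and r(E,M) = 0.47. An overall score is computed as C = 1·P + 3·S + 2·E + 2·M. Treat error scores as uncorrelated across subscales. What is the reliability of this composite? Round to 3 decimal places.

Var(C) = 3.5² + 3²·11.3² + 2²·3.8² + 2²·7.7² + 2·[3·3.5·11.3·0.37 + 2·3.5·3.8·0.37 + 2·3.5·7.7·0.65 + 6·11.3·3.8·0.20 + 6·11.3·7.7·0.12 + 4·3.8·7.7·0.47] = 1456.38 + 515.923 = 1972.3.
With uncorrelated errors the cross-covariances are all true-score covariance, so they carry over unchanged; only the diagonal terms shrink to ρᵢσᵢ².
True-score variance = [3.5²·0.74 + 3²·11.3²·0.81 + 2²·3.8²·0.63 + 2²·7.7²·0.75] + 515.923 = 1154.18 + 515.923 = 1670.11.
Reliability = 1670.11 / 1972.3 = 0.847.

0.847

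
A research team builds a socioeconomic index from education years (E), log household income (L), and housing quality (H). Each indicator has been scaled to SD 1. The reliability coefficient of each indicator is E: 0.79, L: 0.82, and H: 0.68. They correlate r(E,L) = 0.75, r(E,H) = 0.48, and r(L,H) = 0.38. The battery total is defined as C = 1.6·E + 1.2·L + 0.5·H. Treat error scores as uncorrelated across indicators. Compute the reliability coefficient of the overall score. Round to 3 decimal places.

Var(C) = 1.6² + 1.2² + 0.5² + 2·[1.92·0.75 + 0.8·0.48 + 0.6·0.38] = 4.25 + 4.104 = 8.354.
Under uncorrelated errors the observed covariances equal the true-score covariances, so only the own-variance terms attenuate.
True-score variance = [1.6²·0.79 + 1.2²·0.82 + 0.5²·0.68] + 4.104 = 3.3732 + 4.104 = 7.4772.
Reliability = 7.4772 / 8.354 = 0.895.

0.895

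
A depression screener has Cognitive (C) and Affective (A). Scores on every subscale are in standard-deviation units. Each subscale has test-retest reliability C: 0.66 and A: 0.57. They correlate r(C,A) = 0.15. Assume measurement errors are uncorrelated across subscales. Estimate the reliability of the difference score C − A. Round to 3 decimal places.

0.547

Var(C−A) = 1 + 1 − 2·0.15 = 2 − 0.3 = 1.7.
Because errors are independent across components, Cov(Tᵢ,Tⱼ) = Cov(Xᵢ,Xⱼ); the off-diagonal part of the true-score variance is the same as above.
True-score variance = [0.66 + 0.57] − 0.3 = 1.23 − 0.3 = 0.93.
Reliability = 0.93 / 1.7 = 0.547.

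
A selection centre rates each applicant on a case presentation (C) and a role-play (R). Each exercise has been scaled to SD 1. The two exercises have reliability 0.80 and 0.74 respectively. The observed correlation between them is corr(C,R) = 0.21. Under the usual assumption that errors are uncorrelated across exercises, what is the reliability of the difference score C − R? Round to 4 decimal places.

0.7089

Var(C−R) = 1 + 1 − 2·0.21 = 2 − 0.42 = 1.58.
Because errors are independent across components, Cov(Tᵢ,Tⱼ) = Cov(Xᵢ,Xⱼ); the off-diagonal part of the true-score variance is the same as above.
True-score variance = [0.80 + 0.74] − 0.42 = 1.54 − 0.42 = 1.12.
Reliability = 1.12 / 1.58 = 0.7089.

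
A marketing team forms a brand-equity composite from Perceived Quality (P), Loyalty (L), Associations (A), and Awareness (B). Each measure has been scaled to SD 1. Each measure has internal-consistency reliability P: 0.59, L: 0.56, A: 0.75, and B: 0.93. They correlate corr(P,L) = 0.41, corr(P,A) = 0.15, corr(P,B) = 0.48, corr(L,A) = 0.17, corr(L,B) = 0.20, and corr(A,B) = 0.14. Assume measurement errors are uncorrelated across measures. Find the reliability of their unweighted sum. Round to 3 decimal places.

0.835

Var(P+L+A+B) = 4 + 2·[0.41 + 0.15 + 0.48 + 0.17 + 0.20 + 0.14] = 4 + 3.1 = 7.1.
Under uncorrelated errors the observed covariances equal the true-score covariances, so only the own-variance terms attenuate.
True-score variance = [0.59 + 0.56 + 0.75 + 0.93] + 3.1 = 2.83 + 3.1 = 5.93.
Reliability = 5.93 / 7.1 = 0.835.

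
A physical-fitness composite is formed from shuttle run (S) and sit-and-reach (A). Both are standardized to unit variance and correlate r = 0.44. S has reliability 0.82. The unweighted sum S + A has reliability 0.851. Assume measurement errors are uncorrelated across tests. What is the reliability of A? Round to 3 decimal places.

Var(S+A) = 2 + 2·0.44 = 2.880.
True-score variance = ρ_S + ρ_A + 2·0.44, so 0.851 = (0.82 + ρ_A + 0.88) / 2.880.
ρ_A = 0.851·2.880 − 0.82 − 0.88 = 0.751.

0.751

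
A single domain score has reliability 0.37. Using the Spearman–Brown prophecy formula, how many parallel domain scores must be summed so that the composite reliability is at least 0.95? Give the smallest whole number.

k ≥ ρ*(1−ρ₁)/(ρ₁(1−ρ*)) = 0.95·0.63 / (0.37·0.05) = 32.351.
Smallest integer k = 33.

33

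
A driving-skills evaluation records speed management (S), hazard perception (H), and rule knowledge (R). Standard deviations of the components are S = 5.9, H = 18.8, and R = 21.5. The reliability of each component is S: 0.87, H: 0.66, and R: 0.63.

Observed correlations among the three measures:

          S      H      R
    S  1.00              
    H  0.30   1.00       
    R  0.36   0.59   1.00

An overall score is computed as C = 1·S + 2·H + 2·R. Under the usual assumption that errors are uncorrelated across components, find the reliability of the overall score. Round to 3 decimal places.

0.788

Var(C) = 5.9² + 2²·18.8² + 2²·21.5² + 2·[2·5.9·18.8·0.30 + 2·5.9·21.5·0.36 + 4·18.8·21.5·0.59] = 3297.57 + 2223.59 = 5521.16.
Under uncorrelated errors the observed covariances equal the true-score covariances, so only the own-variance terms attenuate.
True-score variance = [5.9²·0.87 + 2²·18.8²·0.66 + 2²·21.5²·0.63] + 2223.59 = 2128.24 + 2223.59 = 4351.83.
Reliability = 4351.83 / 5521.16 = 0.788.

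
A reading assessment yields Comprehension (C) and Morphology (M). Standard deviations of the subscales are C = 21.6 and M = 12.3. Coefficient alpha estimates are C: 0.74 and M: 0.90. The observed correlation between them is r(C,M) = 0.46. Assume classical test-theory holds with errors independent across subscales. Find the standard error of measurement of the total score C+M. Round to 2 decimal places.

11.68

Var(total) = 617.85 + 244.426 = 862.276.
True-score variance = 481.415 + 244.426 = 725.841, so reliability = 0.8418.
Error variance = 862.276 − 725.841 = 136.435; SEM = √136.435 = 11.68.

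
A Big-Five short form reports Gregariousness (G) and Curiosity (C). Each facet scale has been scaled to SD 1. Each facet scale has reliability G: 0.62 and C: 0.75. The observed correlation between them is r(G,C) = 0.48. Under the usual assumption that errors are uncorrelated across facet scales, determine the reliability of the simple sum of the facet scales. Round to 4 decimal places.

Var(G+C) = 2 + 2·[0.48] = 2 + 0.96 = 2.96.
With uncorrelated errors the cross-covariances are all true-score covariance, so they carry over unchanged; only the diagonal terms shrink to ρᵢσᵢ².
True-score variance = [0.62 + 0.75] + 0.96 = 1.37 + 0.96 = 2.33.
Reliability = 2.33 / 2.96 = 0.7872.

0.7872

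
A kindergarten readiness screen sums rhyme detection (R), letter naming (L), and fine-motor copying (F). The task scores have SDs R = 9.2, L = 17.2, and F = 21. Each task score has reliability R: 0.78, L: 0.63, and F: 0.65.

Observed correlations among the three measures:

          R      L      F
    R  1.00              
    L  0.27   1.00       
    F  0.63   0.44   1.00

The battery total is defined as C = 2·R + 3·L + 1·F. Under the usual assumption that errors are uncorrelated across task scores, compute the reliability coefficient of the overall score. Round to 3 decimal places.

0.775

Var(C) = 2²·9.2² + 3²·17.2² + 21² + 2·[6·9.2·17.2·0.27 + 2·9.2·21·0.63 + 3·17.2·21·0.44] = 3442.12 + 1953.13 = 5395.25.
Because errors are independent across components, Cov(Tᵢ,Tⱼ) = Cov(Xᵢ,Xⱼ); the off-diagonal part of the true-score variance is the same as above.
True-score variance = [2²·9.2²·0.78 + 3²·17.2²·0.63 + 21²·0.65] + 1953.13 = 2228.14 + 1953.13 = 4181.27.
Reliability = 4181.27 / 5395.25 = 0.775.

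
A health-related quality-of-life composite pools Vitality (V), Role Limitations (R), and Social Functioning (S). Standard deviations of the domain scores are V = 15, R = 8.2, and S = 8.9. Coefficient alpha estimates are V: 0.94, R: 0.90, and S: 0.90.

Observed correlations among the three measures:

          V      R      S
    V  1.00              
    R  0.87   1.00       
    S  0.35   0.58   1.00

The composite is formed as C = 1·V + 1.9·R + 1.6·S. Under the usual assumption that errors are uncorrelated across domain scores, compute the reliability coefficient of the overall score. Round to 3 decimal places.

Var(C) = 15² + 1.9²·8.2² + 1.6²·8.9² + 2·[1.9·15·8.2·0.87 + 1.6·15·8.9·0.35 + 3.04·8.2·8.9·0.58] = 670.514 + 813.515 = 1484.03.
With uncorrelated errors the cross-covariances are all true-score covariance, so they carry over unchanged; only the diagonal terms shrink to ρᵢσᵢ².
True-score variance = [15²·0.94 + 1.9²·8.2²·0.90 + 1.6²·8.9²·0.90] + 813.515 = 612.463 + 813.515 = 1425.98.
Reliability = 1425.98 / 1484.03 = 0.961.

0.961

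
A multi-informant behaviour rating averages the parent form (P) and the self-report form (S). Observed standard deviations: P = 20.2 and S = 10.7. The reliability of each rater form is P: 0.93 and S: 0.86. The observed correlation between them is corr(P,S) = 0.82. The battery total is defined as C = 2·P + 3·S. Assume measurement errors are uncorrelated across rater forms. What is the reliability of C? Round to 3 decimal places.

0.946

Var(C) = 2²·20.2² + 3²·10.7² + 2·[6·20.2·10.7·0.82] = 2662.57 + 2126.82 = 4789.39.
Because errors are independent across components, Cov(Tᵢ,Tⱼ) = Cov(Xᵢ,Xⱼ); the off-diagonal part of the true-score variance is the same as above.
True-score variance = [2²·20.2²·0.93 + 3²·10.7²·0.86] + 2126.82 = 2404.06 + 2126.82 = 4530.88.
Reliability = 4530.88 / 4789.39 = 0.946.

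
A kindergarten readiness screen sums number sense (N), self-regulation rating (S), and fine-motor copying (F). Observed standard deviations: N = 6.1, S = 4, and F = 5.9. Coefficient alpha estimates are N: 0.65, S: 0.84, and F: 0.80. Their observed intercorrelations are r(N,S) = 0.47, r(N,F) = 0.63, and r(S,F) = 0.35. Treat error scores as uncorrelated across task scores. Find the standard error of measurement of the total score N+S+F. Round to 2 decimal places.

4.75

Var(total) = 88.02 + 84.8034 = 172.823.
True-score variance = 65.4745 + 84.8034 = 150.278, so reliability = 0.8695.
Error variance = 172.823 − 150.278 = 22.5455; SEM = √22.5455 = 4.75.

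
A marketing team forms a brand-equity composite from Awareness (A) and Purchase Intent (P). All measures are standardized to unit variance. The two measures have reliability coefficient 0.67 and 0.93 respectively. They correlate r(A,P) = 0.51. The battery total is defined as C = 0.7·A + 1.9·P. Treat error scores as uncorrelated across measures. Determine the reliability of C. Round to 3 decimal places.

Var(C) = 0.7² + 1.9² + 2·[1.33·0.51] = 4.1 + 1.3566 = 5.4566.
Because errors are independent across components, Cov(Tᵢ,Tⱼ) = Cov(Xᵢ,Xⱼ); the off-diagonal part of the true-score variance is the same as above.
True-score variance = [0.7²·0.67 + 1.9²·0.93] + 1.3566 = 3.6856 + 1.3566 = 5.0422.
Reliability = 5.0422 / 5.4566 = 0.924.

0.924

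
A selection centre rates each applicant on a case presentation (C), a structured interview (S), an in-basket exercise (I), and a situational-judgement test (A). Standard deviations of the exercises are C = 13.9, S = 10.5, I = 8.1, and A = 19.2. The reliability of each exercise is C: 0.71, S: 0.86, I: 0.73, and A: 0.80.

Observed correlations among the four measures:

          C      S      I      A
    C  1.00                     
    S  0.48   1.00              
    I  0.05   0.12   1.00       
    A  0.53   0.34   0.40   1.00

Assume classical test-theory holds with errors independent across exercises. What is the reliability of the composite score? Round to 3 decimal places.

0.888

Var(C+S+I+A) = 13.9² + 10.5² + 8.1² + 19.2² + 2·[13.9·10.5·0.48 + 13.9·8.1·0.05 + 13.9·19.2·0.53 + 10.5·8.1·0.12 + 10.5·19.2·0.34 + 8.1·19.2·0.40] = 737.71 + 716.18 = 1453.89.
With uncorrelated errors the cross-covariances are all true-score covariance, so they carry over unchanged; only the diagonal terms shrink to ρᵢσᵢ².
True-score variance = [13.9²·0.71 + 10.5²·0.86 + 8.1²·0.73 + 19.2²·0.80] + 716.18 = 574.801 + 716.18 = 1290.98.
Reliability = 1290.98 / 1453.89 = 0.888.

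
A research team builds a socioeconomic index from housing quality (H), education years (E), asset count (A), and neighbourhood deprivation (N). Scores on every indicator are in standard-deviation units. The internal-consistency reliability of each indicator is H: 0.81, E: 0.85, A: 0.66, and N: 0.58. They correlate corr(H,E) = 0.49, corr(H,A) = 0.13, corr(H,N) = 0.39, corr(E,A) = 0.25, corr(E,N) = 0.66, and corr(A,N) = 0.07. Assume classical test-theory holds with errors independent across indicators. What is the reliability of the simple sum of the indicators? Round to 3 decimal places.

0.862

Var(H+E+A+N) = 4 + 2·[0.49 + 0.13 + 0.39 + 0.25 + 0.66 + 0.07] = 4 + 3.98 = 7.98.
With uncorrelated errors the cross-covariances are all true-score covariance, so they carry over unchanged; only the diagonal terms shrink to ρᵢσᵢ².
True-score variance = [0.81 + 0.85 + 0.66 + 0.58] + 3.98 = 2.9 + 3.98 = 6.88.
Reliability = 6.88 / 7.98 = 0.862.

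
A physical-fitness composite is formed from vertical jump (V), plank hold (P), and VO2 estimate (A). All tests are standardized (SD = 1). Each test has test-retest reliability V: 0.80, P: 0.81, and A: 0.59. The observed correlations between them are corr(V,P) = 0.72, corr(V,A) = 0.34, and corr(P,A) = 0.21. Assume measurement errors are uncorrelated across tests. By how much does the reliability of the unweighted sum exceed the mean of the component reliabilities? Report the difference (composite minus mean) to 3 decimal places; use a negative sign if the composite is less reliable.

0.122

Var(sum) = 3 + 2.54 = 5.54; true-score variance = 2.2 + 2.54 = 4.74; composite reliability = 0.8556.
Mean component reliability = 0.7333.
Difference = 0.8556 − 0.7333 = 0.122.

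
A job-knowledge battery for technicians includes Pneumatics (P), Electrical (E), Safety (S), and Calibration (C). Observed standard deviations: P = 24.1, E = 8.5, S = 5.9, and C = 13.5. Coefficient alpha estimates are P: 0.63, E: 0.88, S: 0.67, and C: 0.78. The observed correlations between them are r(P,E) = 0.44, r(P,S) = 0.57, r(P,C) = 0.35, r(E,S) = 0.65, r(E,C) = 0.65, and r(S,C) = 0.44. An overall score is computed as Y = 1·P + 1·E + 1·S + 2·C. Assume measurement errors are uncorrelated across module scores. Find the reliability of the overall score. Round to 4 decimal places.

0.8545

Var(Y) = 24.1² + 8.5² + 5.9² + 2²·13.5² + 2·[24.1·8.5·0.44 + 24.1·5.9·0.57 + 2·24.1·13.5·0.35 + 8.5·5.9·0.65 + 2·8.5·13.5·0.65 + 2·5.9·13.5·0.44] = 1416.87 + 1301.58 = 2718.45.
Because errors are independent across components, Cov(Tᵢ,Tⱼ) = Cov(Xᵢ,Xⱼ); the off-diagonal part of the true-score variance is the same as above.
True-score variance = [24.1²·0.63 + 8.5²·0.88 + 5.9²·0.67 + 2²·13.5²·0.78] + 1301.58 = 1021.43 + 1301.58 = 2323.02.
Reliability = 2323.02 / 2718.45 = 0.8545.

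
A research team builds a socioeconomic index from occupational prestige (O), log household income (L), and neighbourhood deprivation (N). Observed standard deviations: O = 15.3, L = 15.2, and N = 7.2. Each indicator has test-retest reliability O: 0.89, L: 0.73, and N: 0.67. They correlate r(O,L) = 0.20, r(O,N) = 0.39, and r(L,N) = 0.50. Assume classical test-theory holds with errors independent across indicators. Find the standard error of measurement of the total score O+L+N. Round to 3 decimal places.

10.259

Var(total) = 516.97 + 288.389 = 805.359.
True-score variance = 411.732 + 288.389 = 700.121, so reliability = 0.8693.
Error variance = 805.359 − 700.121 = 105.238; SEM = √105.238 = 10.259.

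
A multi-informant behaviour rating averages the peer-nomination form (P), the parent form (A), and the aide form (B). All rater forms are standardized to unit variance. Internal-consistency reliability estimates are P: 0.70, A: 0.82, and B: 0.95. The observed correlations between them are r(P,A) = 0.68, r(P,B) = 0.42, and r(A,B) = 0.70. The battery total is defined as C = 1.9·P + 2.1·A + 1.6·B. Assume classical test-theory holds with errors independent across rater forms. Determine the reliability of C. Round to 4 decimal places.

0.9138

Var(C) = 1.9² + 2.1² + 1.6² + 2·[3.99·0.68 + 3.04·0.42 + 3.36·0.70] = 10.58 + 12.684 = 23.264.
Because errors are independent across components, Cov(Tᵢ,Tⱼ) = Cov(Xᵢ,Xⱼ); the off-diagonal part of the true-score variance is the same as above.
True-score variance = [1.9²·0.70 + 2.1²·0.82 + 1.6²·0.95] + 12.684 = 8.5752 + 12.684 = 21.2592.
Reliability = 21.2592 / 23.264 = 0.9138.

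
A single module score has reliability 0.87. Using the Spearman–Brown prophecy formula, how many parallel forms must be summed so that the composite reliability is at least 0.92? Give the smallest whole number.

k ≥ ρ*(1−ρ₁)/(ρ₁(1−ρ*)) = 0.92·0.13 / (0.87·0.08) = 1.718.
Smallest integer k = 2.

2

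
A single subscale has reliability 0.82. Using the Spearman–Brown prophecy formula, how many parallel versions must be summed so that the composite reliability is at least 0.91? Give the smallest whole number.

k ≥ ρ*(1−ρ₁)/(ρ₁(1−ρ*)) = 0.91·0.18 / (0.82·0.09) = 2.220.
Smallest integer k = 3.

3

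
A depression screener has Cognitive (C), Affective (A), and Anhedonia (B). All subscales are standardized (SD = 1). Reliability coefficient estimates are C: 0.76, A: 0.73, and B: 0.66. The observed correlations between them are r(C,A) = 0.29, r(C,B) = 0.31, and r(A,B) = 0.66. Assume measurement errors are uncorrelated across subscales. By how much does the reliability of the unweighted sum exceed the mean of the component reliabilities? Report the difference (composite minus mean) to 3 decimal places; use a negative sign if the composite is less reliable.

0.129

Var(sum) = 3 + 2.52 = 5.52; true-score variance = 2.15 + 2.52 = 4.67; composite reliability = 0.8460.
Mean component reliability = 0.7167.
Difference = 0.8460 − 0.7167 = 0.129.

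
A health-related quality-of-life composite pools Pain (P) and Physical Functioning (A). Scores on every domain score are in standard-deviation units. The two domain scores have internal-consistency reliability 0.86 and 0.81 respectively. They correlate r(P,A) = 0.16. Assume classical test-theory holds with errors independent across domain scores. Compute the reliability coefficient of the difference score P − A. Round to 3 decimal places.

Var(P−A) = 1 + 1 − 2·0.16 = 2 − 0.32 = 1.68.
With uncorrelated errors the cross-covariances are all true-score covariance, so they carry over unchanged; only the diagonal terms shrink to ρᵢσᵢ².
True-score variance = [0.86 + 0.81] − 0.32 = 1.67 − 0.32 = 1.35.
Reliability = 1.35 / 1.68 = 0.804.

0.804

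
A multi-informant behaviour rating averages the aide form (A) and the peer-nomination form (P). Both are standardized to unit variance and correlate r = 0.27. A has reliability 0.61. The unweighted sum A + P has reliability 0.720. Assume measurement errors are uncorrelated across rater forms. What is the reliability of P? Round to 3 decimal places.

0.679

Var(A+P) = 2 + 2·0.27 = 2.540.
True-score variance = ρ_A + ρ_P + 2·0.27, so 0.720 = (0.61 + ρ_P + 0.54) / 2.540.
ρ_P = 0.720·2.540 − 0.61 − 0.54 = 0.679.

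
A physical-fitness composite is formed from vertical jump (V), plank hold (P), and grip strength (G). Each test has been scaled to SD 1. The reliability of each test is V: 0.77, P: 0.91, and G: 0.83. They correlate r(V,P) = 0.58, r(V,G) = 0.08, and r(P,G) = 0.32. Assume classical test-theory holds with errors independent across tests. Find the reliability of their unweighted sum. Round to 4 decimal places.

Var(V+P+G) = 3 + 2·[0.58 + 0.08 + 0.32] = 3 + 1.96 = 4.96.
Because errors are independent across components, Cov(Tᵢ,Tⱼ) = Cov(Xᵢ,Xⱼ); the off-diagonal part of the true-score variance is the same as above.
True-score variance = [0.77 + 0.91 + 0.83] + 1.96 = 2.51 + 1.96 = 4.47.
Reliability = 4.47 / 4.96 = 0.9012.

0.9012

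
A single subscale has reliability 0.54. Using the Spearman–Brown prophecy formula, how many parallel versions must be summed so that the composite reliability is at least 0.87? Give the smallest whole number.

k ≥ ρ*(1−ρ₁)/(ρ₁(1−ρ*)) = 0.87·0.46 / (0.54·0.13) = 5.701.
Smallest integer k = 6.

6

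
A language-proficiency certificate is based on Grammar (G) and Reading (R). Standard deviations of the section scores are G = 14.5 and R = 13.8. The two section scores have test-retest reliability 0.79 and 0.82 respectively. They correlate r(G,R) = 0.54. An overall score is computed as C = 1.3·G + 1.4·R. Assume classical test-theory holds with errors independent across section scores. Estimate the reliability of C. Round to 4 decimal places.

Var(C) = 1.3²·14.5² + 1.4²·13.8² + 2·[1.82·14.5·13.8·0.54] = 728.585 + 393.317 = 1121.9.
With uncorrelated errors the cross-covariances are all true-score covariance, so they carry over unchanged; only the diagonal terms shrink to ρᵢσᵢ².
True-score variance = [1.3²·14.5²·0.79 + 1.4²·13.8²·0.82] + 393.317 = 586.78 + 393.317 = 980.097.
Reliability = 980.097 / 1121.9 = 0.8736.

0.8736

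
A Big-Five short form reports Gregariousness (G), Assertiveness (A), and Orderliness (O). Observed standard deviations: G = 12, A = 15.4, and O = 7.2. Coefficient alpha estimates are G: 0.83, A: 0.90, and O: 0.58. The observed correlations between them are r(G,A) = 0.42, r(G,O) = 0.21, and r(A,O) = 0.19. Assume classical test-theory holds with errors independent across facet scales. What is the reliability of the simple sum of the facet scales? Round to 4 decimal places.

0.8950

Var(G+A+O) = 12² + 15.4² + 7.2² + 2·[12·15.4·0.42 + 12·7.2·0.21 + 15.4·7.2·0.19] = 433 + 233.654 = 666.654.
With uncorrelated errors the cross-covariances are all true-score covariance, so they carry over unchanged; only the diagonal terms shrink to ρᵢσᵢ².
True-score variance = [12²·0.83 + 15.4²·0.90 + 7.2²·0.58] + 233.654 = 363.031 + 233.654 = 596.686.
Reliability = 596.686 / 666.654 = 0.8950.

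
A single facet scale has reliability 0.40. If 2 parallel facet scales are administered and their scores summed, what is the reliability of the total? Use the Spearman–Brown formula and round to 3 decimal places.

0.571

ρ_k = kρ / (1 + (k−1)ρ) = 2·0.40 / (1 + 1·0.40) = 0.800 / 1.400 = 0.571.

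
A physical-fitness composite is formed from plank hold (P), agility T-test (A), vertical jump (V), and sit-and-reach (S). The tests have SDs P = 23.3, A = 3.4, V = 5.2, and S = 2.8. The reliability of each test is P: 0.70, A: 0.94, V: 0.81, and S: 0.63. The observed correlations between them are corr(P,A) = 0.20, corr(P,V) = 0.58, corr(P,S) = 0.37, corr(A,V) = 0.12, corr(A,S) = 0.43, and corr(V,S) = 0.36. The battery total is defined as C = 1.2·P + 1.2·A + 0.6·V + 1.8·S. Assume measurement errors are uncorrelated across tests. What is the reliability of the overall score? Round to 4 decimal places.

0.7790

Var(C) = 1.2²·23.3² + 1.2²·3.4² + 0.6²·5.2² + 1.8²·2.8² + 2·[1.44·23.3·3.4·0.20 + 0.72·23.3·5.2·0.58 + 2.16·23.3·2.8·0.37 + 0.72·3.4·5.2·0.12 + 2.16·3.4·2.8·0.43 + 1.08·5.2·2.8·0.36] = 833.544 + 283.164 = 1116.71.
Because errors are independent across components, Cov(Tᵢ,Tⱼ) = Cov(Xᵢ,Xⱼ); the off-diagonal part of the true-score variance is the same as above.
True-score variance = [1.2²·23.3²·0.70 + 1.2²·3.4²·0.94 + 0.6²·5.2²·0.81 + 1.8²·2.8²·0.63] + 283.164 = 586.769 + 283.164 = 869.933.
Reliability = 869.933 / 1116.71 = 0.7790.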